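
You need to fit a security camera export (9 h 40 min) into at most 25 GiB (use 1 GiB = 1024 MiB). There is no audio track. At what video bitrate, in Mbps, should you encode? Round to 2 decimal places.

6.17 Mbps

Budget: 25 GiB = 214748.4 Mb.
9 h 40 min = 580 min = 34800 s
Total bitrate budget: 214748.4 Mb / 34800 s = 6.171 Mbps.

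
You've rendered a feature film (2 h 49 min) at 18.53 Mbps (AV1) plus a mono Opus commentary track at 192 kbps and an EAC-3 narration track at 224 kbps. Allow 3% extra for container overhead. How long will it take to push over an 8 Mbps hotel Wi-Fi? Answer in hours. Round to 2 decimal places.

2 h 49 min = 169 min = 10140 s
Audio total: 192 + 224 = 416 kbps = 0.416 Mbps.
Total bitrate: 18.946 Mbps.
File: 18.946 Mbps × 10140 s = 192112.4 Mb.
With 3% container overhead: ×1.03. → 197875.8 Mb.
At 8 Mbps: 197875.8 / 8 = 24734.5 s ≈ 6.87 hours.

6.87 hours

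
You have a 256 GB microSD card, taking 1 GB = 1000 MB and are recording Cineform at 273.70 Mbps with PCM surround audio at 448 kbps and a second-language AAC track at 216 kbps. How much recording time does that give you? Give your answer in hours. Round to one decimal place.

Audio total: 448 + 216 = 664 kbps = 0.664 Mbps.
Total bitrate: 273.70 + 0.664 = 274.364 Mbps.
Capacity: 256 GB = 2,048,000 Mb.
Recording time: 2,048,000 / 274.364 = 7,465 s ≈ 2.07 hours.

2.1 hours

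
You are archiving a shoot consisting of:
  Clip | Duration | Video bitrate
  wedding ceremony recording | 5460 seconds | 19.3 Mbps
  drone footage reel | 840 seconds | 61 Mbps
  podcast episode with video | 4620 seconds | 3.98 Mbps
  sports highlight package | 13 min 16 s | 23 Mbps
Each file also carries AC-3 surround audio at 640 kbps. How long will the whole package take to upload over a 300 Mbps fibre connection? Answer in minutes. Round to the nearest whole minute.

Audio: 640 kbps = 0.640 Mbps.
wedding ceremony recording: 19.940 Mbps × 5460 s = 108872.4 Mb
drone footage reel: 61.640 Mbps × 840 s = 51777.6 Mb
podcast episode with video: 4.620 Mbps × 4620 s = 21344.4 Mb
sports highlight package: 23.640 Mbps × 796 s = 18817.4 Mb
Total: 200811.8 Mb = 25101.5 MB.
At 300 Mbps: 200811.8 / 300 = 669 s ≈ 11.2 minutes.

11 minutes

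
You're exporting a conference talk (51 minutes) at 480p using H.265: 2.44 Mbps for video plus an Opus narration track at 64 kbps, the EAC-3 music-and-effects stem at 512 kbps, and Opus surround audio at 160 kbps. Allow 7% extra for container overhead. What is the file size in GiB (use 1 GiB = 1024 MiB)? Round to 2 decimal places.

1.21 GiB

51 min = 3060 s
Audio total: 64 + 512 + 160 = 736 kbps = 0.736 Mbps.
Total bitrate: 2.44 + 0.736 = 3.176 Mbps.
Stream data: 3.176 Mbps × 3060 s = 9718.6 Mb.
With 7% container overhead: ×1.07.
10,399 Mb = 1,299,857,400 bytes ÷ 1,073,741,824 = 1.211 GiB.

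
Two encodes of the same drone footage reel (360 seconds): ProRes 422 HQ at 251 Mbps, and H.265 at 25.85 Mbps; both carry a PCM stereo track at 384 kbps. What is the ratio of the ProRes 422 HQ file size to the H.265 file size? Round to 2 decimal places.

9.58

Audio: 384 kbps = 0.384 Mbps.
ProRes 422 HQ: 251.384 Mbps × 360 s = 90498.2 Mb = 11.312 GB.
H.265: 26.234 Mbps × 360 s = 9444.2 Mb = 1.181 GB.
Ratio: 11.312 / 1.181 = 9.582.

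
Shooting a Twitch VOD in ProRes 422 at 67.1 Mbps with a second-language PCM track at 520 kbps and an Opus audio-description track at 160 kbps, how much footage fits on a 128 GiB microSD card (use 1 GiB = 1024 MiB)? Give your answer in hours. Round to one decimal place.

4.5 hours

Audio total: 520 + 160 = 680 kbps = 0.680 Mbps.
Total bitrate: 67.1 + 0.680 = 67.780 Mbps.
Capacity: 128 GiB = 1,099,512 Mb.
Recording time: 1,099,512 / 67.780 = 16,222 s ≈ 4.51 hours.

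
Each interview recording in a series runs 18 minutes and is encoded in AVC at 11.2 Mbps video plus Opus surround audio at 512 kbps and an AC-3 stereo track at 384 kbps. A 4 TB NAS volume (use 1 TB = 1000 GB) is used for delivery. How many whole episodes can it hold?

18 min = 1080 s
Audio total: 512 + 384 = 896 kbps = 0.896 Mbps.
Total bitrate: 12.096 Mbps.
Per item: 12.096 Mbps × 1080 s = 13,064 Mb = 1,633 MB.
Capacity: 4 TB = 32,000,000 Mb; 2449.54 items → 2449 complete.

2449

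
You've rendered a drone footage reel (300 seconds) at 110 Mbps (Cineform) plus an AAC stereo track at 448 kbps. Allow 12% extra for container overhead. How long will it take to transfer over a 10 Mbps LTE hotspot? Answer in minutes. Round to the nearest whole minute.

62 minutes

Audio: 448 kbps = 0.448 Mbps.
Total bitrate: 110.448 Mbps.
File: 110.448 Mbps × 300 s = 33134.4 Mb.
With 12% container overhead: ×1.12. → 37110.5 Mb.
At 10 Mbps: 37110.5 / 10 = 3711.1 s ≈ 61.9 minutes.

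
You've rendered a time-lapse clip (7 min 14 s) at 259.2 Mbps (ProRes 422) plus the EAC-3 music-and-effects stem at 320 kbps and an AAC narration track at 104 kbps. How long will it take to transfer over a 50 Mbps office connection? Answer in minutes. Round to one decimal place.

37.6 minutes

7 min 14 s = 434 s
Audio total: 320 + 104 = 424 kbps = 0.424 Mbps.
Total bitrate: 259.624 Mbps.
File: 259.624 Mbps × 434 s = 112676.8 Mb.
At 50 Mbps: 112676.8 / 50 = 2253.5 s ≈ 37.6 minutes.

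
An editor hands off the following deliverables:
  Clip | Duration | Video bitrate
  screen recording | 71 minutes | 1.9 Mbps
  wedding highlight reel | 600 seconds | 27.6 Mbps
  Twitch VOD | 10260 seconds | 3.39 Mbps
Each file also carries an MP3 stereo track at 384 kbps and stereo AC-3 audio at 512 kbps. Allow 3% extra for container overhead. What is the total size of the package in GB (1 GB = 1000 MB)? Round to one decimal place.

Audio total: 384 + 512 = 896 kbps = 0.896 Mbps.
screen recording: 2.796 Mbps × 4260 s × 1.03 = 12268.3 Mb
wedding highlight reel: 28.496 Mbps × 600 s × 1.03 = 17610.5 Mb
Twitch VOD: 4.286 Mbps × 10260 s × 1.03 = 45293.6 Mb
Total: 75172.4 Mb = 9396.6 MB.
= 9.397 GB.

9.4 GB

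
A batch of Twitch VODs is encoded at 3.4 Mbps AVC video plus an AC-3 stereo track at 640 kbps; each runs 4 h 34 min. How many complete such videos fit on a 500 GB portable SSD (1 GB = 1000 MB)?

60

4 h 34 min = 274 min = 16440 s
Audio: 640 kbps = 0.640 Mbps.
Total bitrate: 4.040 Mbps.
Per item: 4.040 Mbps × 16440 s = 66,418 Mb = 8,302 MB.
Capacity: 500 GB = 4,000,000 Mb; 60.23 items → 60 complete.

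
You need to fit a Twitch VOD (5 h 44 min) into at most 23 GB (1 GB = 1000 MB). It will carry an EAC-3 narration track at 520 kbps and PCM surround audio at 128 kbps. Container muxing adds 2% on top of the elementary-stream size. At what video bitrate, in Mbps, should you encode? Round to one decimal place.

Budget: 23 GB = 184000.0 Mb.
Stream payload after overhead: 184000.0 / 1.02 = 180392.2 Mb.
5 h 44 min = 344 min = 20640 s
Total bitrate budget: 180392.2 Mb / 20640 s = 8.740 Mbps.
Audio total: 520 + 128 = 648 kbps = 0.648 Mbps.
Video: 8.740 − 0.648 = 8.092 Mbps.

8.1 Mbps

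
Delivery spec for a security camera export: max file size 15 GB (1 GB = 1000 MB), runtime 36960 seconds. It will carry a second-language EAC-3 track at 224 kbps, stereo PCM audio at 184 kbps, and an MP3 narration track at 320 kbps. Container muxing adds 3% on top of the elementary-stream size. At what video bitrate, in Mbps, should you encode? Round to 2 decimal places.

Budget: 15 GB = 120000.0 Mb.
Stream payload after overhead: 120000.0 / 1.03 = 116504.9 Mb.
Total bitrate budget: 116504.9 Mb / 36960 s = 3.152 Mbps.
Audio total: 224 + 184 + 320 = 728 kbps = 0.728 Mbps.
Video: 3.152 − 0.728 = 2.424 Mbps.

2.42 Mbps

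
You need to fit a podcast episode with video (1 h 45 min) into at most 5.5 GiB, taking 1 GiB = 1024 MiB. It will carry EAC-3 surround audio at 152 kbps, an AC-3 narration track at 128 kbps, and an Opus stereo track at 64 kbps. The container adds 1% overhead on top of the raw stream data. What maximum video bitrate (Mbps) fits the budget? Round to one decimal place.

7.1 Mbps

Budget: 5.5 GiB = 47244.6 Mb.
Stream payload after overhead: 47244.6 / 1.01 = 46776.9 Mb.
1 h 45 min = 105 min = 6300 s
Total bitrate budget: 46776.9 Mb / 6300 s = 7.425 Mbps.
Audio total: 152 + 128 + 64 = 344 kbps = 0.344 Mbps.
Video: 7.425 − 0.344 = 7.081 Mbps.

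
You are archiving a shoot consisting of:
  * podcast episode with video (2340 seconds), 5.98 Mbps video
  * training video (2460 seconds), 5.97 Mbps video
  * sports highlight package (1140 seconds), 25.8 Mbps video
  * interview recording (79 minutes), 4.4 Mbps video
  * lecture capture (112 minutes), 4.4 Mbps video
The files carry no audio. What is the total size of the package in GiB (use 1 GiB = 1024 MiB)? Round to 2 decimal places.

podcast episode with video: 5.980 Mbps × 2340 s = 13993.2 Mb
training video: 5.970 Mbps × 2460 s = 14686.2 Mb
sports highlight package: 25.800 Mbps × 1140 s = 29412.0 Mb
interview recording: 4.400 Mbps × 4740 s = 20856.0 Mb
lecture capture: 4.400 Mbps × 6720 s = 29568.0 Mb
Total: 108515.4 Mb = 13564.4 MB.
= 12.63 GiB.

12.63 GiB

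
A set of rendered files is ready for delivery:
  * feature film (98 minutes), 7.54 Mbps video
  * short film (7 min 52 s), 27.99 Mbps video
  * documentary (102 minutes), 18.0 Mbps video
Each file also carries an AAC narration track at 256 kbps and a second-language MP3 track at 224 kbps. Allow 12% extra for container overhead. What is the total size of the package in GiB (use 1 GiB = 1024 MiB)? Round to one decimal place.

Audio total: 256 + 224 = 480 kbps = 0.480 Mbps.
feature film: 8.020 Mbps × 5880 s × 1.12 = 52816.5 Mb
short film: 28.470 Mbps × 472 s × 1.12 = 15050.4 Mb
documentary: 18.480 Mbps × 6120 s × 1.12 = 126669.3 Mb
Total: 194536.2 Mb = 24317.0 MB.
= 22.65 GiB.

22.6 GiB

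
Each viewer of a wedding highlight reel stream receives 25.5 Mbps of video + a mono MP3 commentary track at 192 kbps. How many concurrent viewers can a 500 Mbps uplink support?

19

Audio: 192 kbps = 0.192 Mbps.
Per-viewer media rate: 25.692 Mbps.
500 Mbps = 500.0 Mbps; 500.0 / 25.692 = 19.46 → 19 viewers.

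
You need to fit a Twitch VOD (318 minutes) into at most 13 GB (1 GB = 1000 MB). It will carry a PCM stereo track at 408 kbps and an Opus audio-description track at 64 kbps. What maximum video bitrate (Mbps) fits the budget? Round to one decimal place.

5.0 Mbps

Budget: 13 GB = 104000.0 Mb.
318 min = 19080 s
Total bitrate budget: 104000.0 Mb / 19080 s = 5.451 Mbps.
Audio total: 408 + 64 = 472 kbps = 0.472 Mbps.
Video: 5.451 − 0.472 = 4.979 Mbps.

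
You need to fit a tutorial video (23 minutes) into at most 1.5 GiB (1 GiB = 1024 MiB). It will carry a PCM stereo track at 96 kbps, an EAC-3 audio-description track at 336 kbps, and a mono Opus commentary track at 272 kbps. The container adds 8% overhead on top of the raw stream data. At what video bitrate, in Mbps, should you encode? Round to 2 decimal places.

Budget: 1.5 GiB = 12884.9 Mb.
Stream payload after overhead: 12884.9 / 1.08 = 11930.5 Mb.
23 min = 1380 s
Total bitrate budget: 11930.5 Mb / 1380 s = 8.645 Mbps.
Audio total: 96 + 336 + 272 = 704 kbps = 0.704 Mbps.
Video: 8.645 − 0.704 = 7.941 Mbps.

7.94 Mbps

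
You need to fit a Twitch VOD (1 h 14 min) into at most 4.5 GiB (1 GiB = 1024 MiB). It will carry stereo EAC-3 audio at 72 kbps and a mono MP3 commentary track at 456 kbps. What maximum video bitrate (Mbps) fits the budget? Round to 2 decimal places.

Budget: 4.5 GiB = 38654.7 Mb.
1 h 14 min = 74 min = 4440 s
Total bitrate budget: 38654.7 Mb / 4440 s = 8.706 Mbps.
Audio total: 72 + 456 = 528 kbps = 0.528 Mbps.
Video: 8.706 − 0.528 = 8.178 Mbps.

8.18 Mbps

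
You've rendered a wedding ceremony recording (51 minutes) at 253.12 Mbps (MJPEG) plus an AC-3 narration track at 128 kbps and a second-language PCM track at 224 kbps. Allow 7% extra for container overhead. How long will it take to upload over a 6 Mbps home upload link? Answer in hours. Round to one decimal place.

51 min = 3060 s
Audio total: 128 + 224 = 352 kbps = 0.352 Mbps.
Total bitrate: 253.472 Mbps.
File: 253.472 Mbps × 3060 s = 775624.3 Mb.
With 7% container overhead: ×1.07. → 829918.0 Mb.
At 6 Mbps: 829918.0 / 6 = 138319.7 s ≈ 38.4 hours.

38.4 hours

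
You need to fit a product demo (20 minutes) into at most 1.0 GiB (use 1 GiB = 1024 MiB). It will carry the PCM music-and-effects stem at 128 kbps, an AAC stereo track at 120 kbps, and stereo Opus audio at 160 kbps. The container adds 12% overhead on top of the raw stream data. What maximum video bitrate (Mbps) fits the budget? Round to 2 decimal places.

5.98 Mbps

Budget: 1.0 GiB = 8589.9 Mb.
Stream payload after overhead: 8589.9 / 1.12 = 7669.6 Mb.
20 min = 1200 s
Total bitrate budget: 7669.6 Mb / 1200 s = 6.391 Mbps.
Audio total: 128 + 120 + 160 = 408 kbps = 0.408 Mbps.
Video: 6.391 − 0.408 = 5.983 Mbps.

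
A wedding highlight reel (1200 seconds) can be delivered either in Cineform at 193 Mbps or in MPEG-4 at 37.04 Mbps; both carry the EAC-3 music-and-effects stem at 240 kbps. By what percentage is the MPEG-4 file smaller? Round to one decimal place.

80.7%

Audio: 240 kbps = 0.240 Mbps.
Cineform: 193.240 Mbps × 1200 s = 231888.0 Mb = 28.986 GB.
MPEG-4: 37.280 Mbps × 1200 s = 44736.0 Mb = 5.592 GB.
Reduction: (1 − 5.592/28.986) × 100 = 80.71%.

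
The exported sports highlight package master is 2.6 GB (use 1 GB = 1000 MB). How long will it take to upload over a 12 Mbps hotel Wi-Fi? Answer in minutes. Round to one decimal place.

28.9 minutes

File: 2.6 GB = 20800.0 Mb.
At 12 Mbps: 20800.0 / 12 = 1733.3 s ≈ 28.9 minutes.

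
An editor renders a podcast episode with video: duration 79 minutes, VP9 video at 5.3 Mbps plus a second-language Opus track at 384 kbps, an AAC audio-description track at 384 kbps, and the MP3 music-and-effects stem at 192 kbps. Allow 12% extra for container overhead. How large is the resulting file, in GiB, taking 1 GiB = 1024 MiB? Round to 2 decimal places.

79 min = 4740 s
Audio total: 384 + 384 + 192 = 960 kbps = 0.960 Mbps.
Total bitrate: 5.3 + 0.960 = 6.260 Mbps.
Stream data: 6.260 Mbps × 4740 s = 29672.4 Mb.
With 12% container overhead: ×1.12.
33,233 Mb = 4,154,136,000 bytes ÷ 1,073,741,824 = 3.869 GiB.

3.87 GiB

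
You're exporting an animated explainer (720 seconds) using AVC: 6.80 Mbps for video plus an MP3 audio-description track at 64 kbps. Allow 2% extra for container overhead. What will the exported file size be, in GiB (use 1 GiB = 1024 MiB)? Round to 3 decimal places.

Audio: 64 kbps = 0.064 Mbps.
Total bitrate: 6.80 + 0.064 = 6.864 Mbps.
Stream data: 6.864 Mbps × 720 s = 4942.1 Mb.
With 2% container overhead: ×1.02.
5,041 Mb = 630,115,200 bytes ÷ 1,073,741,824 = 0.5868 GiB.

0.587 GiB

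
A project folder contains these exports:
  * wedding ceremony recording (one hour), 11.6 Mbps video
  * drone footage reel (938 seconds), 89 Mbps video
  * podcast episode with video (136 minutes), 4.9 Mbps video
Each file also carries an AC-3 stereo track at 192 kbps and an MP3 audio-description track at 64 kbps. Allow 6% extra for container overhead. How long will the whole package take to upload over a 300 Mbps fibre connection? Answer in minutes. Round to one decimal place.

Audio total: 192 + 64 = 256 kbps = 0.256 Mbps.
wedding ceremony recording: 11.856 Mbps × 3600 s × 1.06 = 45242.5 Mb
drone footage reel: 89.256 Mbps × 938 s × 1.06 = 88745.5 Mb
podcast episode with video: 5.156 Mbps × 8160 s × 1.06 = 44597.3 Mb
Total: 178585.3 Mb = 22323.2 MB.
At 300 Mbps: 178585.3 / 300 = 595 s ≈ 9.92 minutes.

9.9 minutes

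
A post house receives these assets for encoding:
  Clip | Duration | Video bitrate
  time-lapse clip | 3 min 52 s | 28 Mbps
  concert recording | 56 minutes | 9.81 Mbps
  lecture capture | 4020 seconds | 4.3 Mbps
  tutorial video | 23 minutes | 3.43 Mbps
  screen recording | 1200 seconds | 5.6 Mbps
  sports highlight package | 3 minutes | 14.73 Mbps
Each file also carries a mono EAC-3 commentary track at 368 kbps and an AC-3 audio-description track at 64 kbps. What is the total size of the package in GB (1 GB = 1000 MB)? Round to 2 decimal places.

Audio total: 368 + 64 = 432 kbps = 0.432 Mbps.
time-lapse clip: 28.432 Mbps × 232 s = 6596.2 Mb
concert recording: 10.242 Mbps × 3360 s = 34413.1 Mb
lecture capture: 4.732 Mbps × 4020 s = 19022.6 Mb
tutorial video: 3.862 Mbps × 1380 s = 5329.6 Mb
screen recording: 6.032 Mbps × 1200 s = 7238.4 Mb
sports highlight package: 15.162 Mbps × 180 s = 2729.2 Mb
Total: 75329.1 Mb = 9416.1 MB.
= 9.416 GB.

9.42 GB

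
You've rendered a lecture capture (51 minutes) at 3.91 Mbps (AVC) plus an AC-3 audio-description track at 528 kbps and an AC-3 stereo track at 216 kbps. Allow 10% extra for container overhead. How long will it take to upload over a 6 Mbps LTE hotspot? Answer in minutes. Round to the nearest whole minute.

44 minutes

51 min = 3060 s
Audio total: 528 + 216 = 744 kbps = 0.744 Mbps.
Total bitrate: 4.654 Mbps.
File: 4.654 Mbps × 3060 s = 14241.2 Mb.
With 10% container overhead: ×1.10. → 15665.4 Mb.
At 6 Mbps: 15665.4 / 6 = 2610.9 s ≈ 43.5 minutes.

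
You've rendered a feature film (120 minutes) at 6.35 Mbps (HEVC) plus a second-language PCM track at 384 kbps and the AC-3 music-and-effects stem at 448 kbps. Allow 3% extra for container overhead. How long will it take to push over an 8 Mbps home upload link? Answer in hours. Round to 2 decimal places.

120 min = 7200 s
Audio total: 384 + 448 = 832 kbps = 0.832 Mbps.
Total bitrate: 7.182 Mbps.
File: 7.182 Mbps × 7200 s = 51710.4 Mb.
With 3% container overhead: ×1.03. → 53261.7 Mb.
At 8 Mbps: 53261.7 / 8 = 6657.7 s ≈ 1.85 hours.

1.85 hours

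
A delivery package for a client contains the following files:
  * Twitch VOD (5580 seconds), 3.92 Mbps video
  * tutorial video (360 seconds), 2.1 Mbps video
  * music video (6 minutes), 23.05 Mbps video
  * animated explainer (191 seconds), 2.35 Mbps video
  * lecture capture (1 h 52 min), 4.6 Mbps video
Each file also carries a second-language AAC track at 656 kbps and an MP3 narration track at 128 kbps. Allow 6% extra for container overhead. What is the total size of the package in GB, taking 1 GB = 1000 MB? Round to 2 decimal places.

9.63 GB

Audio total: 656 + 128 = 784 kbps = 0.784 Mbps.
Twitch VOD: 4.704 Mbps × 5580 s × 1.06 = 27823.2 Mb
tutorial video: 2.884 Mbps × 360 s × 1.06 = 1100.5 Mb
music video: 23.834 Mbps × 360 s × 1.06 = 9095.1 Mb
animated explainer: 3.134 Mbps × 191 s × 1.06 = 634.5 Mb
lecture capture: 5.384 Mbps × 6720 s × 1.06 = 38351.3 Mb
Total: 77004.6 Mb = 9625.6 MB.
= 9.626 GB.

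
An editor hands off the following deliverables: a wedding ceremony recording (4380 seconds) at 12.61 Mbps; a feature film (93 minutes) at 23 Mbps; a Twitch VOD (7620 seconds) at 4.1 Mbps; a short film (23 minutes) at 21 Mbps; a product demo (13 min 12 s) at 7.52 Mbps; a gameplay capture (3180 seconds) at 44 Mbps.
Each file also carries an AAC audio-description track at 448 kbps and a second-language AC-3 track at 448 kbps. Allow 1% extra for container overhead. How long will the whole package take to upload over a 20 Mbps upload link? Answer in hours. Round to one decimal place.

Audio total: 448 + 448 = 896 kbps = 0.896 Mbps.
wedding ceremony recording: 13.506 Mbps × 4380 s × 1.01 = 59747.8 Mb
feature film: 23.896 Mbps × 5580 s × 1.01 = 134673.1 Mb
Twitch VOD: 4.996 Mbps × 7620 s × 1.01 = 38450.2 Mb
short film: 21.896 Mbps × 1380 s × 1.01 = 30518.6 Mb
product demo: 8.416 Mbps × 792 s × 1.01 = 6732.1 Mb
gameplay capture: 44.896 Mbps × 3180 s × 1.01 = 144197.0 Mb
Total: 414318.9 Mb = 51789.9 MB.
At 20 Mbps: 414318.9 / 20 = 20716 s ≈ 5.75 hours.

5.8 hours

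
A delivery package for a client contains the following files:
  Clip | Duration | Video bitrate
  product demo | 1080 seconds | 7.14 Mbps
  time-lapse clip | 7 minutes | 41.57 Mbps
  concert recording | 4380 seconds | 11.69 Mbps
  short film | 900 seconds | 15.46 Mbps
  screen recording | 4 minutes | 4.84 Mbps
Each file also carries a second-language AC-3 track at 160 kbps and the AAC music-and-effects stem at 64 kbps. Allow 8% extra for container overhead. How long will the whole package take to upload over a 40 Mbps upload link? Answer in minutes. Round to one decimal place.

41.9 minutes

Audio total: 160 + 64 = 224 kbps = 0.224 Mbps.
product demo: 7.364 Mbps × 1080 s × 1.08 = 8589.4 Mb
time-lapse clip: 41.794 Mbps × 420 s × 1.08 = 18957.8 Mb
concert recording: 11.914 Mbps × 4380 s × 1.08 = 56358.0 Mb
short film: 15.684 Mbps × 900 s × 1.08 = 15244.8 Mb
screen recording: 5.064 Mbps × 240 s × 1.08 = 1312.6 Mb
Total: 100462.6 Mb = 12557.8 MB.
At 40 Mbps: 100462.6 / 40 = 2512 s ≈ 41.9 minutes.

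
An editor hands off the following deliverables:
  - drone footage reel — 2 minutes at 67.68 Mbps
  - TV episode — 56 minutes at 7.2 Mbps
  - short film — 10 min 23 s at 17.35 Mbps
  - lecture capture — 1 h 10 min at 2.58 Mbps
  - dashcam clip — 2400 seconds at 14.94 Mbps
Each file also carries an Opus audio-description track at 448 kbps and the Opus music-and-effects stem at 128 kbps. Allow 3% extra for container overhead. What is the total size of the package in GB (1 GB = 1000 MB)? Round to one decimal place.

12.4 GB

Audio total: 448 + 128 = 576 kbps = 0.576 Mbps.
drone footage reel: 68.256 Mbps × 120 s × 1.03 = 8436.4 Mb
TV episode: 7.776 Mbps × 3360 s × 1.03 = 26911.2 Mb
short film: 17.926 Mbps × 623 s × 1.03 = 11502.9 Mb
lecture capture: 3.156 Mbps × 4200 s × 1.03 = 13652.9 Mb
dashcam clip: 15.516 Mbps × 2400 s × 1.03 = 38355.6 Mb
Total: 98859.0 Mb = 12357.4 MB.
= 12.36 GB.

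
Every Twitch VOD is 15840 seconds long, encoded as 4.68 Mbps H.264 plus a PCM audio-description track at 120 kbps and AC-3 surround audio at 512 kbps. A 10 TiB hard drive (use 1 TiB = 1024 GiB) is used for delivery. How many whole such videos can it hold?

Audio total: 120 + 512 = 632 kbps = 0.632 Mbps.
Total bitrate: 5.312 Mbps.
Per item: 5.312 Mbps × 15840 s = 84,142 Mb = 10,518 MB.
Capacity: 10 TiB = 87,960,930 Mb; 1045.39 items → 1045 complete.

1045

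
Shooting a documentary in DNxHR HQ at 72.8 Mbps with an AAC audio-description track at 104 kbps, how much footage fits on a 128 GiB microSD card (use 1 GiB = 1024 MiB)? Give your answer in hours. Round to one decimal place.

4.2 hours

Audio: 104 kbps = 0.104 Mbps.
Total bitrate: 72.8 + 0.104 = 72.904 Mbps.
Capacity: 128 GiB = 1,099,512 Mb.
Recording time: 1,099,512 / 72.904 = 15,082 s ≈ 4.19 hours.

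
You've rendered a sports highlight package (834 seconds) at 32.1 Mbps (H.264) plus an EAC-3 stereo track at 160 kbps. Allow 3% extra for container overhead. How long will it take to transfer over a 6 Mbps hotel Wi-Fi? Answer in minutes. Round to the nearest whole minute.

77 minutes

Audio: 160 kbps = 0.160 Mbps.
Total bitrate: 32.260 Mbps.
File: 32.260 Mbps × 834 s = 26904.8 Mb.
With 3% container overhead: ×1.03. → 27712.0 Mb.
At 6 Mbps: 27712.0 / 6 = 4618.7 s ≈ 77 minutes.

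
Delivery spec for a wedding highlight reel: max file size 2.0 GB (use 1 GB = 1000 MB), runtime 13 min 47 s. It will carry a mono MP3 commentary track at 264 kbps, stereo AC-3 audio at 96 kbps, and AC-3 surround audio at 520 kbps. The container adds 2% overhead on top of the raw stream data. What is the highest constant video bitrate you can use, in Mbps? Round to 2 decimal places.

18.09 Mbps

Budget: 2.0 GB = 16000.0 Mb.
Stream payload after overhead: 16000.0 / 1.02 = 15686.3 Mb.
13 min 47 s = 827 s
Total bitrate budget: 15686.3 Mb / 827 s = 18.968 Mbps.
Audio total: 264 + 96 + 520 = 880 kbps = 0.880 Mbps.
Video: 18.968 − 0.880 = 18.088 Mbps.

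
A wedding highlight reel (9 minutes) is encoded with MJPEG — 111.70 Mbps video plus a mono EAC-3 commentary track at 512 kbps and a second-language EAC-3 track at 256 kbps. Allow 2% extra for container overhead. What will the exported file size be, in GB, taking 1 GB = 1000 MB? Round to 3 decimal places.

9 min = 540 s
Audio total: 512 + 256 = 768 kbps = 0.768 Mbps.
Total bitrate: 111.70 + 0.768 = 112.468 Mbps.
Stream data: 112.468 Mbps × 540 s = 60732.7 Mb.
With 2% container overhead: ×1.02.
61,947 Mb ÷ 8 = 7,743 MB → 7.743 GB.

7.743 GB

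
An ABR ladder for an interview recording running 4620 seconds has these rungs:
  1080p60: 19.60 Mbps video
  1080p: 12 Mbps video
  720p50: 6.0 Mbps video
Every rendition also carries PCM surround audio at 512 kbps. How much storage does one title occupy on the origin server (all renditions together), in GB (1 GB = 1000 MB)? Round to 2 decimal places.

Audio: 512 kbps = 0.512 Mbps.
Sum of rendition bitrates: (19.60+0.512) + (12+0.512) + (6.0+0.512) = 39.136 Mbps.
× 4620 s = 180,808 Mb = 22,601 MB = 22.60 GB.

22.60 GB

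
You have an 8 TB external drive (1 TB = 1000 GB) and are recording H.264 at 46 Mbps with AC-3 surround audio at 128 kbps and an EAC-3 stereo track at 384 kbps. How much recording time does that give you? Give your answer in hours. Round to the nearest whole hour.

382 hours

Audio total: 128 + 384 = 512 kbps = 0.512 Mbps.
Total bitrate: 46 + 0.512 = 46.512 Mbps.
Capacity: 8 TB = 64,000,000 Mb.
Recording time: 64,000,000 / 46.512 = 1,375,989 s ≈ 382 hours.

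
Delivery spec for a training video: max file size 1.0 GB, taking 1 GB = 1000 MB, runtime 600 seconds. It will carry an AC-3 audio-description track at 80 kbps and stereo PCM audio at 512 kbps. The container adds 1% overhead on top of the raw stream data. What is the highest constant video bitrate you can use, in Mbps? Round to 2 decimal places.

Budget: 1.0 GB = 8000.0 Mb.
Stream payload after overhead: 8000.0 / 1.01 = 7920.8 Mb.
Total bitrate budget: 7920.8 Mb / 600 s = 13.201 Mbps.
Audio total: 80 + 512 = 592 kbps = 0.592 Mbps.
Video: 13.201 − 0.592 = 12.609 Mbps.

12.61 Mbps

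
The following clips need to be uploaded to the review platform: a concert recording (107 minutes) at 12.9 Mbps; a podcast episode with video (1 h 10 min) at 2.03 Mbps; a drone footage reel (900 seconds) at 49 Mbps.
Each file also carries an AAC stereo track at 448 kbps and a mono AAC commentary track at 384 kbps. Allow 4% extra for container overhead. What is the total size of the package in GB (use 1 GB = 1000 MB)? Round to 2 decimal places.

18.85 GB

Audio total: 448 + 384 = 832 kbps = 0.832 Mbps.
concert recording: 13.732 Mbps × 6420 s × 1.04 = 91685.8 Mb
podcast episode with video: 2.862 Mbps × 4200 s × 1.04 = 12501.2 Mb
drone footage reel: 49.832 Mbps × 900 s × 1.04 = 46642.8 Mb
Total: 150829.8 Mb = 18853.7 MB.
= 18.85 GB.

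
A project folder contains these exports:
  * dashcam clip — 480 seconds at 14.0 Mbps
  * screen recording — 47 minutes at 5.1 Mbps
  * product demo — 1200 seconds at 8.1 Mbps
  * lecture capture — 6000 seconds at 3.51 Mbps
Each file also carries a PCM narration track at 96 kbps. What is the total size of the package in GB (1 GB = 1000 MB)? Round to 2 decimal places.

6.61 GB

Audio: 96 kbps = 0.096 Mbps.
dashcam clip: 14.096 Mbps × 480 s = 6766.1 Mb
screen recording: 5.196 Mbps × 2820 s = 14652.7 Mb
product demo: 8.196 Mbps × 1200 s = 9835.2 Mb
lecture capture: 3.606 Mbps × 6000 s = 21636.0 Mb
Total: 52890.0 Mb = 6611.2 MB.
= 6.611 GB.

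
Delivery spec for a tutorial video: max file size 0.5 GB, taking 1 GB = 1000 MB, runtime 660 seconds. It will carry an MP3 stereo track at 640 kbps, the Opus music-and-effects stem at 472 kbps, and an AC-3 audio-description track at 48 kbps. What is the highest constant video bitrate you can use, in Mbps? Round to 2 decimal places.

Budget: 0.5 GB = 4000.0 Mb.
Total bitrate budget: 4000.0 Mb / 660 s = 6.061 Mbps.
Audio total: 640 + 472 + 48 = 1160 kbps = 1.160 Mbps.
Video: 6.061 − 1.160 = 4.901 Mbps.

4.90 Mbps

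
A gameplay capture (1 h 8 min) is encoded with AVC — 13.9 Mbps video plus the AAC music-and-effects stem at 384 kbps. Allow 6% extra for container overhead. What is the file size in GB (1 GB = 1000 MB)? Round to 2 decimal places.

1 h 8 min = 68 min = 4080 s
Audio: 384 kbps = 0.384 Mbps.
Total bitrate: 13.9 + 0.384 = 14.284 Mbps.
Stream data: 14.284 Mbps × 4080 s = 58278.7 Mb.
With 6% container overhead: ×1.06.
61,775 Mb ÷ 8 = 7,722 MB → 7.722 GB.

7.72 GB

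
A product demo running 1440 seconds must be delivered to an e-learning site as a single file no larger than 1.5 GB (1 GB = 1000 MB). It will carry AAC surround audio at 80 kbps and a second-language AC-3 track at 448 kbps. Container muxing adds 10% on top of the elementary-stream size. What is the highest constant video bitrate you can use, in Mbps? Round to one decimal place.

Budget: 1.5 GB = 12000.0 Mb.
Stream payload after overhead: 12000.0 / 1.10 = 10909.1 Mb.
Total bitrate budget: 10909.1 Mb / 1440 s = 7.576 Mbps.
Audio total: 80 + 448 = 528 kbps = 0.528 Mbps.
Video: 7.576 − 0.528 = 7.048 Mbps.

7.0 Mbps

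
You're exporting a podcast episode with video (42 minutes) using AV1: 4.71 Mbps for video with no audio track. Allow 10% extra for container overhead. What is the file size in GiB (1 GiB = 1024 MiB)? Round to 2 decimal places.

42 min = 2520 s
Total bitrate: 4.71 Mbps.
Stream data: 4.710 Mbps × 2520 s = 11869.2 Mb.
With 10% container overhead: ×1.10.
13,056 Mb = 1,632,015,000 bytes ÷ 1,073,741,824 = 1.520 GiB.

1.52 GiB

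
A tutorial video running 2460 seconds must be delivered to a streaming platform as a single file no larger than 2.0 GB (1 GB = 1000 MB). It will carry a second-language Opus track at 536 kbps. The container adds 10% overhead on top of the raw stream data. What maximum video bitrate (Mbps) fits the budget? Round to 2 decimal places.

5.38 Mbps

Budget: 2.0 GB = 16000.0 Mb.
Stream payload after overhead: 16000.0 / 1.10 = 14545.5 Mb.
Total bitrate budget: 14545.5 Mb / 2460 s = 5.913 Mbps.
Audio: 536 kbps = 0.536 Mbps.
Video: 5.913 − 0.536 = 5.377 Mbps.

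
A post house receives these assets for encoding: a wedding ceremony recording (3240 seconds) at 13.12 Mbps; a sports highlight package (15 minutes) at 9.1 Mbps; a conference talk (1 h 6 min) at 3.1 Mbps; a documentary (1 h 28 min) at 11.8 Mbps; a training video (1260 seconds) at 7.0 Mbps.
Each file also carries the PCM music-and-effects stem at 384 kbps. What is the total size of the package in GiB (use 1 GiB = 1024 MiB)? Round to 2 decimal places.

Audio: 384 kbps = 0.384 Mbps.
wedding ceremony recording: 13.504 Mbps × 3240 s = 43753.0 Mb
sports highlight package: 9.484 Mbps × 900 s = 8535.6 Mb
conference talk: 3.484 Mbps × 3960 s = 13796.6 Mb
documentary: 12.184 Mbps × 5280 s = 64331.5 Mb
training video: 7.384 Mbps × 1260 s = 9303.8 Mb
Total: 139720.6 Mb = 17465.1 MB.
= 16.27 GiB.

16.27 GiB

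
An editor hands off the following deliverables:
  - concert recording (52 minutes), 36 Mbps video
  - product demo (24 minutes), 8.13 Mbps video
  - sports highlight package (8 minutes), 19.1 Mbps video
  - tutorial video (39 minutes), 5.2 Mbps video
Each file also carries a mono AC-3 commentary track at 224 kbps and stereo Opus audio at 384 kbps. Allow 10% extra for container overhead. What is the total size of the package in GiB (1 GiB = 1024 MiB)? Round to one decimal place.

Audio total: 224 + 384 = 608 kbps = 0.608 Mbps.
concert recording: 36.608 Mbps × 3120 s × 1.10 = 125638.7 Mb
product demo: 8.738 Mbps × 1440 s × 1.10 = 13841.0 Mb
sports highlight package: 19.708 Mbps × 480 s × 1.10 = 10405.8 Mb
tutorial video: 5.808 Mbps × 2340 s × 1.10 = 14949.8 Mb
Total: 164835.3 Mb = 20604.4 MB.
= 19.19 GiB.

19.2 GiB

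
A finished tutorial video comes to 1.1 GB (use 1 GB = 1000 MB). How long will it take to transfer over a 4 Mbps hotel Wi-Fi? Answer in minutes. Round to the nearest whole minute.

File: 1.1 GB = 8800.0 Mb.
At 4 Mbps: 8800.0 / 4 = 2200.0 s ≈ 36.7 minutes.

37 minutes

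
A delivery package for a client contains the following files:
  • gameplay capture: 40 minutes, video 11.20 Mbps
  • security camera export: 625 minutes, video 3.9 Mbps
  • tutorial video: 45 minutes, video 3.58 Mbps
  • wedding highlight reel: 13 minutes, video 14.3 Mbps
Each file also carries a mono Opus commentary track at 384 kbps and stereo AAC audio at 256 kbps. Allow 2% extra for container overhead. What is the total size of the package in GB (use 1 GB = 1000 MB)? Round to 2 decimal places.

28.27 GB

Audio total: 384 + 256 = 640 kbps = 0.640 Mbps.
gameplay capture: 11.840 Mbps × 2400 s × 1.02 = 28984.3 Mb
security camera export: 4.540 Mbps × 37500 s × 1.02 = 173655.0 Mb
tutorial video: 4.220 Mbps × 2700 s × 1.02 = 11621.9 Mb
wedding highlight reel: 14.940 Mbps × 780 s × 1.02 = 11886.3 Mb
Total: 226147.5 Mb = 28268.4 MB.
= 28.27 GB.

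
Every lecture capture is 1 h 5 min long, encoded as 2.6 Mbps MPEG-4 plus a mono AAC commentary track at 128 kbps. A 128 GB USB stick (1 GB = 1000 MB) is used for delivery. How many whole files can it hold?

96

1 h 5 min = 65 min = 3900 s
Audio: 128 kbps = 0.128 Mbps.
Total bitrate: 2.728 Mbps.
Per item: 2.728 Mbps × 3900 s = 10,639 Mb = 1,330 MB.
Capacity: 128 GB = 1,024,000 Mb; 96.25 items → 96 complete.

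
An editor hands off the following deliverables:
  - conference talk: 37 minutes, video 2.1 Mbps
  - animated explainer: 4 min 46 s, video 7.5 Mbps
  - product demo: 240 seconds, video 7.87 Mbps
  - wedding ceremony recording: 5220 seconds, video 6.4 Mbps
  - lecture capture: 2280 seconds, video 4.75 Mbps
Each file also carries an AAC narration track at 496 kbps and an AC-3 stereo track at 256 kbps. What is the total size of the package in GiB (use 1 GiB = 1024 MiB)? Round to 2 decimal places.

Audio total: 496 + 256 = 752 kbps = 0.752 Mbps.
conference talk: 2.852 Mbps × 2220 s = 6331.4 Mb
animated explainer: 8.252 Mbps × 286 s = 2360.1 Mb
product demo: 8.622 Mbps × 240 s = 2069.3 Mb
wedding ceremony recording: 7.152 Mbps × 5220 s = 37333.4 Mb
lecture capture: 5.502 Mbps × 2280 s = 12544.6 Mb
Total: 60638.8 Mb = 7579.8 MB.
= 7.059 GiB.

7.06 GiB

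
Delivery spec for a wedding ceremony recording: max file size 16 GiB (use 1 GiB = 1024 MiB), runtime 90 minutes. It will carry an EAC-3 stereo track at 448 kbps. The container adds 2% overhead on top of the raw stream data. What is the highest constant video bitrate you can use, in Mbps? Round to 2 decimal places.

24.50 Mbps

Budget: 16 GiB = 137439.0 Mb.
Stream payload after overhead: 137439.0 / 1.02 = 134744.1 Mb.
90 min = 5400 s
Total bitrate budget: 134744.1 Mb / 5400 s = 24.953 Mbps.
Audio: 448 kbps = 0.448 Mbps.
Video: 24.953 − 0.448 = 24.505 Mbps.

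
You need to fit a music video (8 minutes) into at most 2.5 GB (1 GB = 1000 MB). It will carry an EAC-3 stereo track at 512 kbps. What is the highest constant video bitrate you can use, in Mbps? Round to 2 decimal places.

Budget: 2.5 GB = 20000.0 Mb.
8 min = 480 s
Total bitrate budget: 20000.0 Mb / 480 s = 41.667 Mbps.
Audio: 512 kbps = 0.512 Mbps.
Video: 41.667 − 0.512 = 41.155 Mbps.

41.15 Mbps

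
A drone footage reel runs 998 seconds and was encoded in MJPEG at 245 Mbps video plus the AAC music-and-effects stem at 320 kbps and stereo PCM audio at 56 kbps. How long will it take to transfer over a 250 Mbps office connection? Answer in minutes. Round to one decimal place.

Audio total: 320 + 56 = 376 kbps = 0.376 Mbps.
Total bitrate: 245.376 Mbps.
File: 245.376 Mbps × 998 s = 244885.2 Mb.
At 250 Mbps: 244885.2 / 250 = 979.5 s ≈ 16.3 minutes.

16.3 minutes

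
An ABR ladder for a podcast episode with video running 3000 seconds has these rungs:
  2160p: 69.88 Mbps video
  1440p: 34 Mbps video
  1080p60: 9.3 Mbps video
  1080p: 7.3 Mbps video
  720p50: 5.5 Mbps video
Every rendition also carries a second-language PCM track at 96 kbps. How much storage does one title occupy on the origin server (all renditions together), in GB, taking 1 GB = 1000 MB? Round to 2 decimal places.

Audio: 96 kbps = 0.096 Mbps.
Sum of rendition bitrates: (69.88+0.096) + (34+0.096) + (9.3+0.096) + (7.3+0.096) + (5.5+0.096) = 126.460 Mbps.
× 3000 s = 379,380 Mb = 47,422 MB = 47.42 GB.

47.42 GB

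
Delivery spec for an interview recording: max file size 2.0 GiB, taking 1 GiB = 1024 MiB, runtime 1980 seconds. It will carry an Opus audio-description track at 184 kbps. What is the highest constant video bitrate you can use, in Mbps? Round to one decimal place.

Budget: 2.0 GiB = 17179.9 Mb.
Total bitrate budget: 17179.9 Mb / 1980 s = 8.677 Mbps.
Audio: 184 kbps = 0.184 Mbps.
Video: 8.677 − 0.184 = 8.493 Mbps.

8.5 Mbps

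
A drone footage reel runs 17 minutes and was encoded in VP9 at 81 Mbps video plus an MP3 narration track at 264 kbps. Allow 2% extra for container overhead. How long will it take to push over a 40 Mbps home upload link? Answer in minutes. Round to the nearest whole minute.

17 min = 1020 s
Audio: 264 kbps = 0.264 Mbps.
Total bitrate: 81.264 Mbps.
File: 81.264 Mbps × 1020 s = 82889.3 Mb.
With 2% container overhead: ×1.02. → 84547.1 Mb.
At 40 Mbps: 84547.1 / 40 = 2113.7 s ≈ 35.2 minutes.

35 minutes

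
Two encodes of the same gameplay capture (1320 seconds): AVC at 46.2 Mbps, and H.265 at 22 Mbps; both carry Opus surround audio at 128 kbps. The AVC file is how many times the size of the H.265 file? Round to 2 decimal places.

2.09

Audio: 128 kbps = 0.128 Mbps.
AVC: 46.328 Mbps × 1320 s = 61153.0 Mb = 7.644 GB.
H.265: 22.128 Mbps × 1320 s = 29209.0 Mb = 3.651 GB.
Ratio: 7.644 / 3.651 = 2.094.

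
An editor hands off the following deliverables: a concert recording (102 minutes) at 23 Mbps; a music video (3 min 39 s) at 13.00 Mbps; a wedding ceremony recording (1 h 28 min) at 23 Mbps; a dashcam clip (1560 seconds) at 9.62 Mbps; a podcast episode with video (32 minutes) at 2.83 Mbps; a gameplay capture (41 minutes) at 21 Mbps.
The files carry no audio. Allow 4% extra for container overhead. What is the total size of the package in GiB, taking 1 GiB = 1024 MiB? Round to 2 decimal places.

concert recording: 23.000 Mbps × 6120 s × 1.04 = 146390.4 Mb
music video: 13.000 Mbps × 219 s × 1.04 = 2960.9 Mb
wedding ceremony recording: 23.000 Mbps × 5280 s × 1.04 = 126297.6 Mb
dashcam clip: 9.620 Mbps × 1560 s × 1.04 = 15607.5 Mb
podcast episode with video: 2.830 Mbps × 1920 s × 1.04 = 5650.9 Mb
gameplay capture: 21.000 Mbps × 2460 s × 1.04 = 53726.4 Mb
Total: 350633.7 Mb = 43829.2 MB.
= 40.82 GiB.

40.82 GiB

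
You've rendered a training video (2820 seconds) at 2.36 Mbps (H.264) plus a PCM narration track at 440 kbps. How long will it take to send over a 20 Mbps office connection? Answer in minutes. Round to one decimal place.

Audio: 440 kbps = 0.440 Mbps.
Total bitrate: 2.800 Mbps.
File: 2.800 Mbps × 2820 s = 7896.0 Mb.
At 20 Mbps: 7896.0 / 20 = 394.8 s ≈ 6.58 minutes.

6.6 minutes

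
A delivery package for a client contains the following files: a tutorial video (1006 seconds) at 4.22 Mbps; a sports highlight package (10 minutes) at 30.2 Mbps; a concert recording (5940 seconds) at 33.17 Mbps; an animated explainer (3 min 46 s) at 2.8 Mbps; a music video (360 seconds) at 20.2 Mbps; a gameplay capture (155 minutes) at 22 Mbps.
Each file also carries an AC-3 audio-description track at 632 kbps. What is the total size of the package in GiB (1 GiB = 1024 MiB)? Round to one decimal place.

Audio: 632 kbps = 0.632 Mbps.
tutorial video: 4.852 Mbps × 1006 s = 4881.1 Mb
sports highlight package: 30.832 Mbps × 600 s = 18499.2 Mb
concert recording: 33.802 Mbps × 5940 s = 200783.9 Mb
animated explainer: 3.432 Mbps × 226 s = 775.6 Mb
music video: 20.832 Mbps × 360 s = 7499.5 Mb
gameplay capture: 22.632 Mbps × 9300 s = 210477.6 Mb
Total: 442916.9 Mb = 55364.6 MB.
= 51.56 GiB.

51.6 GiB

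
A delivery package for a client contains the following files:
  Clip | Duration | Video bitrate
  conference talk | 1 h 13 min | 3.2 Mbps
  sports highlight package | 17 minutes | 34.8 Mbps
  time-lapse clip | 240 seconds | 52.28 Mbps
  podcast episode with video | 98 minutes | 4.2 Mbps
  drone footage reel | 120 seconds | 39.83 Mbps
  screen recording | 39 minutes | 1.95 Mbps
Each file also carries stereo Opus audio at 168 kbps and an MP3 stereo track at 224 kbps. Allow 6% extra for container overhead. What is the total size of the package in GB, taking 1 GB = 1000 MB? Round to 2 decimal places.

13.46 GB

Audio total: 168 + 224 = 392 kbps = 0.392 Mbps.
conference talk: 3.592 Mbps × 4380 s × 1.06 = 16676.9 Mb
sports highlight package: 35.192 Mbps × 1020 s × 1.06 = 38049.6 Mb
time-lapse clip: 52.672 Mbps × 240 s × 1.06 = 13399.8 Mb
podcast episode with video: 4.592 Mbps × 5880 s × 1.06 = 28621.0 Mb
drone footage reel: 40.222 Mbps × 120 s × 1.06 = 5116.2 Mb
screen recording: 2.342 Mbps × 2340 s × 1.06 = 5809.1 Mb
Total: 107672.6 Mb = 13459.1 MB.
= 13.46 GB.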